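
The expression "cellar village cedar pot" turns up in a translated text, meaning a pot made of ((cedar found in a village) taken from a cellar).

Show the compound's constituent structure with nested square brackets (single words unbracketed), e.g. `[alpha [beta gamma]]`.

[[cellar [village cedar]] pot]

The outermost head in the paraphrase is "pot", modified by "cellar village cedar".
Inside "cellar village cedar": head "cedar" (specifically "village cedar"), modifier "cellar".
Inside "village cedar": head "cedar", modifier "village".
So the structure is [[cellar [village cedar]] pot].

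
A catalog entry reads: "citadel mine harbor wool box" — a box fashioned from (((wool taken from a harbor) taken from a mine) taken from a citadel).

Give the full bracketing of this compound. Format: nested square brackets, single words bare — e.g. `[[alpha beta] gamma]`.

The outermost head in the paraphrase is "box", modified by "citadel mine harbor wool".
Inside "citadel mine harbor wool": head "wool" (specifically "mine harbor wool"), modifier "citadel".
Inside "mine harbor wool": head "wool" (specifically "harbor wool"), modifier "mine".
Inside "harbor wool": head "wool", modifier "harbor".
So the structure is [[citadel [mine [harbor wool]]] box].

[[citadel [mine [harbor wool]]] box]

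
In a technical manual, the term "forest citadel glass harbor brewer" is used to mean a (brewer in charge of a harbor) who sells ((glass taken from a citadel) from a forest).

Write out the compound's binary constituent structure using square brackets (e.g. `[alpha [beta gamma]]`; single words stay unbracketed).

Overall it is a kind of brewer (specifically "harbor brewer"); the modifier is "forest citadel glass".
Inside "forest citadel glass": head "glass" (specifically "citadel glass"), modifier "forest".
Inside "citadel glass": head "glass", modifier "citadel".
Inside "harbor brewer": head "brewer", modifier "harbor".
Assembled: [[forest [citadel glass]] [harbor brewer]].

[[forest [citadel glass]] [harbor brewer]]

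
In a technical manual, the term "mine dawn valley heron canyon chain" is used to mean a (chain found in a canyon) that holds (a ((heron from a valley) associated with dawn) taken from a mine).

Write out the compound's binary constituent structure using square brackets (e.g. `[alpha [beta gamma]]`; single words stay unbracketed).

Whole compound: head "chain" (specifically "canyon chain"), modifier "mine dawn valley heron".
"mine dawn valley heron" → head "heron" (specifically "dawn valley heron"), modifier "mine".
"dawn valley heron" → head "heron" (specifically "valley heron"), modifier "dawn".
"valley heron" → head "heron", modifier "valley".
"canyon chain" → head "chain", modifier "canyon".
So the structure is [[mine [dawn [valley heron]]] [canyon chain]].

[[mine [dawn [valley heron]]] [canyon chain]]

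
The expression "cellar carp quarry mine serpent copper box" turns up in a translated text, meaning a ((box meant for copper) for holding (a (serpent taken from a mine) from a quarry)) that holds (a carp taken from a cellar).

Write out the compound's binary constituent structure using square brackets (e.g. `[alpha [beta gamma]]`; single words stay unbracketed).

Overall it is a kind of box (specifically "quarry mine serpent copper box"); the modifier is "cellar carp".
Within "cellar carp", the head is "carp" and the modifier is "cellar".
Within "quarry mine serpent copper box", the head is "box" (specifically "copper box") and the modifier is "quarry mine serpent".
Within "quarry mine serpent", the head is "serpent" (specifically "mine serpent") and the modifier is "quarry".
Within "mine serpent", the head is "serpent" and the modifier is "mine".
Within "copper box", the head is "box" and the modifier is "copper".
Putting it together: [[cellar carp] [[quarry [mine serpent]] [copper box]]].

[[cellar carp] [[quarry [mine serpent]] [copper box]]]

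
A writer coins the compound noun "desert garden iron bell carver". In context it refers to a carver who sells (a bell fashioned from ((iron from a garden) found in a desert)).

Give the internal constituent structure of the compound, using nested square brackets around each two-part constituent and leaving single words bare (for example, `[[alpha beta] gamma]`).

The outermost head in the paraphrase is "carver", modified by "desert garden iron bell".
Inside "desert garden iron bell": head "bell", modifier "desert garden iron".
Inside "desert garden iron": head "iron" (specifically "garden iron"), modifier "desert".
Inside "garden iron": head "iron", modifier "garden".
Assembled: [[[desert [garden iron]] bell] carver].

[[[desert [garden iron]] bell] carver]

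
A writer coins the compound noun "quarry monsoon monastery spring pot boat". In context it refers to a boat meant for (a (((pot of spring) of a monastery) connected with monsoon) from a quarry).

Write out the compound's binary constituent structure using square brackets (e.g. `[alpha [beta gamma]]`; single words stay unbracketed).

Whole compound: head "boat", modifier "quarry monsoon monastery spring pot".
"quarry monsoon monastery spring pot" → head "pot" (specifically "monsoon monastery spring pot"), modifier "quarry".
"monsoon monastery spring pot" → head "pot" (specifically "monastery spring pot"), modifier "monsoon".
"monastery spring pot" → head "pot" (specifically "spring pot"), modifier "monastery".
"spring pot" → head "pot", modifier "spring".
Putting it together: [[quarry [monsoon [monastery [spring pot]]]] boat].

[[quarry [monsoon [monastery [spring pot]]]] boat]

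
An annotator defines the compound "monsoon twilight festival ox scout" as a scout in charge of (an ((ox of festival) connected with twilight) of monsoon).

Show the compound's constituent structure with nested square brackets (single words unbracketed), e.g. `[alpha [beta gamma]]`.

[[monsoon [twilight [festival ox]]] scout]

Whole compound: head "scout", modifier "monsoon twilight festival ox".
"monsoon twilight festival ox" → head "ox" (specifically "twilight festival ox"), modifier "monsoon".
"twilight festival ox" → head "ox" (specifically "festival ox"), modifier "twilight".
"festival ox" → head "ox", modifier "festival".
Assembled: [[monsoon [twilight [festival ox]]] scout].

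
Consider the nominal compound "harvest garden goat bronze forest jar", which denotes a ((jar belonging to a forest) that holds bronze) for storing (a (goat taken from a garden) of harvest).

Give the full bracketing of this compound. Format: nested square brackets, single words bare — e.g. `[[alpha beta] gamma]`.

The outermost head in the paraphrase is "jar" (specifically "bronze forest jar"), modified by "harvest garden goat".
Within "harvest garden goat", the head is "goat" (specifically "garden goat") and the modifier is "harvest".
Within "garden goat", the head is "goat" and the modifier is "garden".
Within "bronze forest jar", the head is "jar" (specifically "forest jar") and the modifier is "bronze".
Within "forest jar", the head is "jar" and the modifier is "forest".
So the structure is [[harvest [garden goat]] [bronze [forest jar]]].

[[harvest [garden goat]] [bronze [forest jar]]]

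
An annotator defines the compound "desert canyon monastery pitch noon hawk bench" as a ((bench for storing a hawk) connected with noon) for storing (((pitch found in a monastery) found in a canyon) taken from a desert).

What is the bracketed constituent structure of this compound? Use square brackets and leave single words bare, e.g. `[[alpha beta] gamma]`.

[[desert [canyon [monastery pitch]]] [noon [hawk bench]]]

Whole compound: head "bench" (specifically "noon hawk bench"), modifier "desert canyon monastery pitch".
Inside "desert canyon monastery pitch": head "pitch" (specifically "canyon monastery pitch"), modifier "desert".
Inside "canyon monastery pitch": head "pitch" (specifically "monastery pitch"), modifier "canyon".
Inside "monastery pitch": head "pitch", modifier "monastery".
Inside "noon hawk bench": head "bench" (specifically "hawk bench"), modifier "noon".
Inside "hawk bench": head "bench", modifier "hawk".
Putting it together: [[desert [canyon [monastery pitch]]] [noon [hawk bench]]].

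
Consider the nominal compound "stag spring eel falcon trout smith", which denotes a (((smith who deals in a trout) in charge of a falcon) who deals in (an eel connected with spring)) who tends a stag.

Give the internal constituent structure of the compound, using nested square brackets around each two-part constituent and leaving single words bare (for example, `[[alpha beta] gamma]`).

[stag [[spring eel] [falcon [trout smith]]]]

At the top level: head "smith" (specifically "spring eel falcon trout smith"); modifier "stag".
"spring eel falcon trout smith" → head "smith" (specifically "falcon trout smith"), modifier "spring eel".
"spring eel" → head "eel", modifier "spring".
"falcon trout smith" → head "smith" (specifically "trout smith"), modifier "falcon".
"trout smith" → head "smith", modifier "trout".
So the structure is [stag [[spring eel] [falcon [trout smith]]]].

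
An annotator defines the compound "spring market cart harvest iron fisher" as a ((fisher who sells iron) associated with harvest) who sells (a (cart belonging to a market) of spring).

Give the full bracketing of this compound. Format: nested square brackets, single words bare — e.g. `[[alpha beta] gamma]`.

[[spring [market cart]] [harvest [iron fisher]]]

At the top level: head "fisher" (specifically "harvest iron fisher"); modifier "spring market cart".
Within "spring market cart", the head is "cart" (specifically "market cart") and the modifier is "spring".
Within "market cart", the head is "cart" and the modifier is "market".
Within "harvest iron fisher", the head is "fisher" (specifically "iron fisher") and the modifier is "harvest".
Within "iron fisher", the head is "fisher" and the modifier is "iron".
Putting it together: [[spring [market cart]] [harvest [iron fisher]]].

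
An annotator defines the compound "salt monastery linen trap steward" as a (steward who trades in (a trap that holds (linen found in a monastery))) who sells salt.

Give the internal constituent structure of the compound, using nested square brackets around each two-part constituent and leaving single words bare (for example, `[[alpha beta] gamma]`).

At the top level: head "steward" (specifically "monastery linen trap steward"); modifier "salt".
Inside "monastery linen trap steward": head "steward", modifier "monastery linen trap".
Inside "monastery linen trap": head "trap", modifier "monastery linen".
Inside "monastery linen": head "linen", modifier "monastery".
So the structure is [salt [[[monastery linen] trap] steward]].

[salt [[[monastery linen] trap] steward]]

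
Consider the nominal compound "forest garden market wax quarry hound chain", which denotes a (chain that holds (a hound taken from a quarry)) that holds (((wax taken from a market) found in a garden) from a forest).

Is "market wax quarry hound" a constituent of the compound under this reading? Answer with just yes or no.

The top-level split is [forest garden market wax] [quarry hound chain]; the full structure is [[forest [garden [market wax]]] [[quarry hound] chain]].
"market wax quarry hound" straddles a constituent boundary, so it is not a single unit.

no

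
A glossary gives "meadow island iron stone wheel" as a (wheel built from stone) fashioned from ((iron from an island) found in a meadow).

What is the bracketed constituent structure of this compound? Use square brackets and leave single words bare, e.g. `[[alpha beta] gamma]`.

[[meadow [island iron]] [stone wheel]]

At the top level: head "wheel" (specifically "stone wheel"); modifier "meadow island iron".
Inside "meadow island iron": head "iron" (specifically "island iron"), modifier "meadow".
Inside "island iron": head "iron", modifier "island".
Inside "stone wheel": head "wheel", modifier "stone".
So the structure is [[meadow [island iron]] [stone wheel]].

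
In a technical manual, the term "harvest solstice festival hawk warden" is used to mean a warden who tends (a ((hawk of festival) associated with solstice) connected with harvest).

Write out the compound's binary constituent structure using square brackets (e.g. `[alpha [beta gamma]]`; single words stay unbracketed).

[[harvest [solstice [festival hawk]]] warden]

At the top level: head "warden"; modifier "harvest solstice festival hawk".
Inside "harvest solstice festival hawk": head "hawk" (specifically "solstice festival hawk"), modifier "harvest".
Inside "solstice festival hawk": head "hawk" (specifically "festival hawk"), modifier "solstice".
Inside "festival hawk": head "hawk", modifier "festival".
Assembled: [[harvest [solstice [festival hawk]]] warden].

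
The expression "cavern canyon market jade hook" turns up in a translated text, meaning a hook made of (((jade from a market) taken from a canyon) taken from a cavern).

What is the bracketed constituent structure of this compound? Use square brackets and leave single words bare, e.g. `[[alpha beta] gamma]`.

At the top level: head "hook"; modifier "cavern canyon market jade".
Inside "cavern canyon market jade": head "jade" (specifically "canyon market jade"), modifier "cavern".
Inside "canyon market jade": head "jade" (specifically "market jade"), modifier "canyon".
Inside "market jade": head "jade", modifier "market".
Putting it together: [[cavern [canyon [market jade]]] hook].

[[cavern [canyon [market jade]]] hook]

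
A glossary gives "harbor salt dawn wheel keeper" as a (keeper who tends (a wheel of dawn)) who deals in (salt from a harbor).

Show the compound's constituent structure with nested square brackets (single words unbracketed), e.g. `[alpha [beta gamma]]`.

Overall it is a kind of keeper (specifically "dawn wheel keeper"); the modifier is "harbor salt".
Within "harbor salt", the head is "salt" and the modifier is "harbor".
Within "dawn wheel keeper", the head is "keeper" and the modifier is "dawn wheel".
Within "dawn wheel", the head is "wheel" and the modifier is "dawn".
So the structure is [[harbor salt] [[dawn wheel] keeper]].

[[harbor salt] [[dawn wheel] keeper]]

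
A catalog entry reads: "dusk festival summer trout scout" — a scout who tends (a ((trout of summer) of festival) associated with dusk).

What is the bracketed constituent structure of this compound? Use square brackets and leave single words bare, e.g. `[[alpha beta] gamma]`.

[[dusk [festival [summer trout]]] scout]

The outermost head in the paraphrase is "scout", modified by "dusk festival summer trout".
Within "dusk festival summer trout", the head is "trout" (specifically "festival summer trout") and the modifier is "dusk".
Within "festival summer trout", the head is "trout" (specifically "summer trout") and the modifier is "festival".
Within "summer trout", the head is "trout" and the modifier is "summer".
Putting it together: [[dusk [festival [summer trout]]] scout].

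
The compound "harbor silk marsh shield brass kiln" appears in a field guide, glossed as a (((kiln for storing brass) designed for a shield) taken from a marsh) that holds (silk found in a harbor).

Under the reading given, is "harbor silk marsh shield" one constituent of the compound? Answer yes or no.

The top-level split is [harbor silk] [marsh shield brass kiln]; the full structure is [[harbor silk] [marsh [shield [brass kiln]]]].
"harbor silk marsh shield" straddles a constituent boundary, so it is not a single unit.

no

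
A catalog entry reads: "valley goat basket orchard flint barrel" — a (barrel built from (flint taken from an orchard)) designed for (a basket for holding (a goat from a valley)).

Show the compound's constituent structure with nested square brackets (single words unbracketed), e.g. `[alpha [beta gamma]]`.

At the top level: head "barrel" (specifically "orchard flint barrel"); modifier "valley goat basket".
Inside "valley goat basket": head "basket", modifier "valley goat".
Inside "valley goat": head "goat", modifier "valley".
Inside "orchard flint barrel": head "barrel", modifier "orchard flint".
Inside "orchard flint": head "flint", modifier "orchard".
So the structure is [[[valley goat] basket] [[orchard flint] barrel]].

[[[valley goat] basket] [[orchard flint] barrel]]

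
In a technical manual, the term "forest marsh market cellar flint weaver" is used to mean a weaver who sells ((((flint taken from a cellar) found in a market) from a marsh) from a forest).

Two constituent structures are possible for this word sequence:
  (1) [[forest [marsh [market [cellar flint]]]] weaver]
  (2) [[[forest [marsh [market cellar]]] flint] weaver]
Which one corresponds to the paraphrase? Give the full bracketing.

The paraphrase's head is the "weaver" part ("weaver"); its modifier is "forest marsh market cellar flint".
That top-level split, carried through the inner groups, gives [[forest [marsh [market [cellar flint]]]] weaver].

[[forest [marsh [market [cellar flint]]]] weaver]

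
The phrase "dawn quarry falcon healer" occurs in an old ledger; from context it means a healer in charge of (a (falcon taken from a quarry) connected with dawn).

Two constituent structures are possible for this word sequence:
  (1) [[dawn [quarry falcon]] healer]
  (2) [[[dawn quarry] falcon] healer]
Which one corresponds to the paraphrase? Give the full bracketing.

[[dawn [quarry falcon]] healer]

The paraphrase's head is the "healer" part ("healer"); its modifier is "dawn quarry falcon".
That top-level split, carried through the inner groups, gives [[dawn [quarry falcon]] healer].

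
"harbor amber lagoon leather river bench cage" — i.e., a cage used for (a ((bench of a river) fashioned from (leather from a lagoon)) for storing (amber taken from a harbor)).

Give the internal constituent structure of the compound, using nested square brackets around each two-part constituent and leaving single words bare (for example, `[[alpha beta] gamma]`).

Overall it is a kind of cage; the modifier is "harbor amber lagoon leather river bench".
Within "harbor amber lagoon leather river bench", the head is "bench" (specifically "lagoon leather river bench") and the modifier is "harbor amber".
Within "harbor amber", the head is "amber" and the modifier is "harbor".
Within "lagoon leather river bench", the head is "bench" (specifically "river bench") and the modifier is "lagoon leather".
Within "lagoon leather", the head is "leather" and the modifier is "lagoon".
Within "river bench", the head is "bench" and the modifier is "river".
Putting it together: [[[harbor amber] [[lagoon leather] [river bench]]] cage].

[[[harbor amber] [[lagoon leather] [river bench]]] cage]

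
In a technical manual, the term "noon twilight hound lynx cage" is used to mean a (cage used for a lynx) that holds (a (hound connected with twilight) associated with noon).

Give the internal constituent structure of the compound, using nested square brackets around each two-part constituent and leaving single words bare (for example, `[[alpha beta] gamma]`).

At the top level: head "cage" (specifically "lynx cage"); modifier "noon twilight hound".
Inside "noon twilight hound": head "hound" (specifically "twilight hound"), modifier "noon".
Inside "twilight hound": head "hound", modifier "twilight".
Inside "lynx cage": head "cage", modifier "lynx".
So the structure is [[noon [twilight hound]] [lynx cage]].

[[noon [twilight hound]] [lynx cage]]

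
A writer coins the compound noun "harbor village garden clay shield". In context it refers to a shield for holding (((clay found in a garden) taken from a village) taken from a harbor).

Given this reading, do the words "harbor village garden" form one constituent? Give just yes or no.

The top-level split is [harbor village garden clay] [shield]; the full structure is [[harbor [village [garden clay]]] shield].
"harbor village garden" straddles a constituent boundary, so it is not a single unit.

no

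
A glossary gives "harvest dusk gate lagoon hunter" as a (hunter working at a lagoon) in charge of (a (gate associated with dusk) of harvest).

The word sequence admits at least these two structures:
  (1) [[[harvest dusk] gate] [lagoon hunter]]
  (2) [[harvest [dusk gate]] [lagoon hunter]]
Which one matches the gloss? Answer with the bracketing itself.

[[harvest [dusk gate]] [lagoon hunter]]

The paraphrase's head is the "hunter" part ("lagoon hunter"); its modifier is "harvest dusk gate".
That top-level split, carried through the inner groups, gives [[harvest [dusk gate]] [lagoon hunter]].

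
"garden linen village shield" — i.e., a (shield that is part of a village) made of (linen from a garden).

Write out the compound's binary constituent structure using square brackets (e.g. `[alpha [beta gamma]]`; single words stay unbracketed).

[[garden linen] [village shield]]

Overall it is a kind of shield (specifically "village shield"); the modifier is "garden linen".
"garden linen" → head "linen", modifier "garden".
"village shield" → head "shield", modifier "village".
So the structure is [[garden linen] [village shield]].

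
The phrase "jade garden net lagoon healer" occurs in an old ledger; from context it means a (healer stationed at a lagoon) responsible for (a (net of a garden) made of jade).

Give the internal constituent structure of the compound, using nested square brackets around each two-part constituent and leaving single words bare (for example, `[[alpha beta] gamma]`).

[[jade [garden net]] [lagoon healer]]

Overall it is a kind of healer (specifically "lagoon healer"); the modifier is "jade garden net".
Within "jade garden net", the head is "net" (specifically "garden net") and the modifier is "jade".
Within "garden net", the head is "net" and the modifier is "garden".
Within "lagoon healer", the head is "healer" and the modifier is "lagoon".
Assembled: [[jade [garden net]] [lagoon healer]].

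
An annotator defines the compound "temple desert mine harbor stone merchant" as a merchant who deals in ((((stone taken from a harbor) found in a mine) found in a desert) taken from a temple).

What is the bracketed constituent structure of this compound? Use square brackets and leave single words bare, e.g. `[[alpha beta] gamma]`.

Whole compound: head "merchant", modifier "temple desert mine harbor stone".
Within "temple desert mine harbor stone", the head is "stone" (specifically "desert mine harbor stone") and the modifier is "temple".
Within "desert mine harbor stone", the head is "stone" (specifically "mine harbor stone") and the modifier is "desert".
Within "mine harbor stone", the head is "stone" (specifically "harbor stone") and the modifier is "mine".
Within "harbor stone", the head is "stone" and the modifier is "harbor".
So the structure is [[temple [desert [mine [harbor stone]]]] merchant].

[[temple [desert [mine [harbor stone]]]] merchant]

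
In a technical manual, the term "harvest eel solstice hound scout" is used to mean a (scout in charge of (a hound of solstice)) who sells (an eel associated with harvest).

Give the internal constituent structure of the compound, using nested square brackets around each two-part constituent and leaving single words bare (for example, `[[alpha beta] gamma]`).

[[harvest eel] [[solstice hound] scout]]

Overall it is a kind of scout (specifically "solstice hound scout"); the modifier is "harvest eel".
"harvest eel" → head "eel", modifier "harvest".
"solstice hound scout" → head "scout", modifier "solstice hound".
"solstice hound" → head "hound", modifier "solstice".
Putting it together: [[harvest eel] [[solstice hound] scout]].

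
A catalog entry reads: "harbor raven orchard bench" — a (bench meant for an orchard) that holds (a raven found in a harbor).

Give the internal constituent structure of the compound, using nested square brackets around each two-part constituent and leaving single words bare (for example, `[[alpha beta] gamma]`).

Overall it is a kind of bench (specifically "orchard bench"); the modifier is "harbor raven".
Inside "harbor raven": head "raven", modifier "harbor".
Inside "orchard bench": head "bench", modifier "orchard".
Assembled: [[harbor raven] [orchard bench]].

[[harbor raven] [orchard bench]]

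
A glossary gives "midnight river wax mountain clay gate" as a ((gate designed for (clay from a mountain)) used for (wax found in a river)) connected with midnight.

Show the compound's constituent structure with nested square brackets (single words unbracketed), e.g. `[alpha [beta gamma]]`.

At the top level: head "gate" (specifically "river wax mountain clay gate"); modifier "midnight".
Inside "river wax mountain clay gate": head "gate" (specifically "mountain clay gate"), modifier "river wax".
Inside "river wax": head "wax", modifier "river".
Inside "mountain clay gate": head "gate", modifier "mountain clay".
Inside "mountain clay": head "clay", modifier "mountain".
Assembled: [midnight [[river wax] [[mountain clay] gate]]].

[midnight [[river wax] [[mountain clay] gate]]]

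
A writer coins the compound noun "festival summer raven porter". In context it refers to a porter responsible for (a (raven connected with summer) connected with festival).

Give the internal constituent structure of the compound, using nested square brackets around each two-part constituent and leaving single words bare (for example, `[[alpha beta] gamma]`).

Overall it is a kind of porter; the modifier is "festival summer raven".
Inside "festival summer raven": head "raven" (specifically "summer raven"), modifier "festival".
Inside "summer raven": head "raven", modifier "summer".
Putting it together: [[festival [summer raven]] porter].

[[festival [summer raven]] porter]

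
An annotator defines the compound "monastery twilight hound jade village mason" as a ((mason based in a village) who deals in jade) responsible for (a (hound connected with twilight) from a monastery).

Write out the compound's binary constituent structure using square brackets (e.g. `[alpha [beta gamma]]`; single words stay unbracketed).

The outermost head in the paraphrase is "mason" (specifically "jade village mason"), modified by "monastery twilight hound".
"monastery twilight hound" → head "hound" (specifically "twilight hound"), modifier "monastery".
"twilight hound" → head "hound", modifier "twilight".
"jade village mason" → head "mason" (specifically "village mason"), modifier "jade".
"village mason" → head "mason", modifier "village".
So the structure is [[monastery [twilight hound]] [jade [village mason]]].

[[monastery [twilight hound]] [jade [village mason]]]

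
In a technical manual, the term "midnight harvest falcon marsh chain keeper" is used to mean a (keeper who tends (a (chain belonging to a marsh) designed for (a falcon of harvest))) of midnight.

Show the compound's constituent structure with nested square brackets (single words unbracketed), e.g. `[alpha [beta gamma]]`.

[midnight [[[harvest falcon] [marsh chain]] keeper]]

Overall it is a kind of keeper (specifically "harvest falcon marsh chain keeper"); the modifier is "midnight".
Within "harvest falcon marsh chain keeper", the head is "keeper" and the modifier is "harvest falcon marsh chain".
Within "harvest falcon marsh chain", the head is "chain" (specifically "marsh chain") and the modifier is "harvest falcon".
Within "harvest falcon", the head is "falcon" and the modifier is "harvest".
Within "marsh chain", the head is "chain" and the modifier is "marsh".
So the structure is [midnight [[[harvest falcon] [marsh chain]] keeper]].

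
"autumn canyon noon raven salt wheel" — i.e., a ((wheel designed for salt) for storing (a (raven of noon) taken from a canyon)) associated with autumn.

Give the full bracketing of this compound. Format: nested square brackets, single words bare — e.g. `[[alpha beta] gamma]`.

At the top level: head "wheel" (specifically "canyon noon raven salt wheel"); modifier "autumn".
Inside "canyon noon raven salt wheel": head "wheel" (specifically "salt wheel"), modifier "canyon noon raven".
Inside "canyon noon raven": head "raven" (specifically "noon raven"), modifier "canyon".
Inside "noon raven": head "raven", modifier "noon".
Inside "salt wheel": head "wheel", modifier "salt".
Putting it together: [autumn [[canyon [noon raven]] [salt wheel]]].

[autumn [[canyon [noon raven]] [salt wheel]]]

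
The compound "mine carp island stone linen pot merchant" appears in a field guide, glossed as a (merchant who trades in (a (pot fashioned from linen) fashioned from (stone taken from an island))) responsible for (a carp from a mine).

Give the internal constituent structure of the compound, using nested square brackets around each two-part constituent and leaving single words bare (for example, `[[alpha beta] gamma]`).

[[mine carp] [[[island stone] [linen pot]] merchant]]

The outermost head in the paraphrase is "merchant" (specifically "island stone linen pot merchant"), modified by "mine carp".
Within "mine carp", the head is "carp" and the modifier is "mine".
Within "island stone linen pot merchant", the head is "merchant" and the modifier is "island stone linen pot".
Within "island stone linen pot", the head is "pot" (specifically "linen pot") and the modifier is "island stone".
Within "island stone", the head is "stone" and the modifier is "island".
Within "linen pot", the head is "pot" and the modifier is "linen".
So the structure is [[mine carp] [[[island stone] [linen pot]] merchant]].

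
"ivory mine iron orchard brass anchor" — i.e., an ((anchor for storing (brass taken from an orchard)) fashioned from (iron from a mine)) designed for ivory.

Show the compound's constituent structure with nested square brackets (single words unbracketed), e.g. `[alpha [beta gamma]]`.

Whole compound: head "anchor" (specifically "mine iron orchard brass anchor"), modifier "ivory".
Within "mine iron orchard brass anchor", the head is "anchor" (specifically "orchard brass anchor") and the modifier is "mine iron".
Within "mine iron", the head is "iron" and the modifier is "mine".
Within "orchard brass anchor", the head is "anchor" and the modifier is "orchard brass".
Within "orchard brass", the head is "brass" and the modifier is "orchard".
So the structure is [ivory [[mine iron] [[orchard brass] anchor]]].

[ivory [[mine iron] [[orchard brass] anchor]]]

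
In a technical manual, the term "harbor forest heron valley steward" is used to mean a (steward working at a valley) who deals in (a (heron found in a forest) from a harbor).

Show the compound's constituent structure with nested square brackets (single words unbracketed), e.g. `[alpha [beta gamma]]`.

Overall it is a kind of steward (specifically "valley steward"); the modifier is "harbor forest heron".
Within "harbor forest heron", the head is "heron" (specifically "forest heron") and the modifier is "harbor".
Within "forest heron", the head is "heron" and the modifier is "forest".
Within "valley steward", the head is "steward" and the modifier is "valley".
Assembled: [[harbor [forest heron]] [valley steward]].

[[harbor [forest heron]] [valley steward]]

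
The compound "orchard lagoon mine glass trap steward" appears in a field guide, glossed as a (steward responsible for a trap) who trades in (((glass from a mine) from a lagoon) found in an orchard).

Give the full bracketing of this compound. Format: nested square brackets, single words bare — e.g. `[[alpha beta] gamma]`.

[[orchard [lagoon [mine glass]]] [trap steward]]

Whole compound: head "steward" (specifically "trap steward"), modifier "orchard lagoon mine glass".
"orchard lagoon mine glass" → head "glass" (specifically "lagoon mine glass"), modifier "orchard".
"lagoon mine glass" → head "glass" (specifically "mine glass"), modifier "lagoon".
"mine glass" → head "glass", modifier "mine".
"trap steward" → head "steward", modifier "trap".
So the structure is [[orchard [lagoon [mine glass]]] [trap steward]].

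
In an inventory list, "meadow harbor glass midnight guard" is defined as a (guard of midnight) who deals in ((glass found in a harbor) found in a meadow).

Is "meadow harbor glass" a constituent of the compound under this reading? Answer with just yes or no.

The paraphrase groups the words so that "meadow harbor glass" is one unit: it corresponds to a single parenthesized sub-phrase.
The full structure is [[meadow [harbor glass]] [midnight guard]], in which [meadow harbor glass] is a constituent.

yes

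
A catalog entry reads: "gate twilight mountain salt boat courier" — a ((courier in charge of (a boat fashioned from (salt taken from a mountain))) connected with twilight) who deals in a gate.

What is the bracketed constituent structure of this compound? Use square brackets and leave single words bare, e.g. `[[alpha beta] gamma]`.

[gate [twilight [[[mountain salt] boat] courier]]]

Whole compound: head "courier" (specifically "twilight mountain salt boat courier"), modifier "gate".
Inside "twilight mountain salt boat courier": head "courier" (specifically "mountain salt boat courier"), modifier "twilight".
Inside "mountain salt boat courier": head "courier", modifier "mountain salt boat".
Inside "mountain salt boat": head "boat", modifier "mountain salt".
Inside "mountain salt": head "salt", modifier "mountain".
Assembled: [gate [twilight [[[mountain salt] boat] courier]]].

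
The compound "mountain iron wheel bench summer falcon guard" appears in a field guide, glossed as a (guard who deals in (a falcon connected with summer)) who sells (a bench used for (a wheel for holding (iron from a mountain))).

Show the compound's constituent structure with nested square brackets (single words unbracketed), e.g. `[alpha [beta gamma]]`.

[[[[mountain iron] wheel] bench] [[summer falcon] guard]]

The outermost head in the paraphrase is "guard" (specifically "summer falcon guard"), modified by "mountain iron wheel bench".
Within "mountain iron wheel bench", the head is "bench" and the modifier is "mountain iron wheel".
Within "mountain iron wheel", the head is "wheel" and the modifier is "mountain iron".
Within "mountain iron", the head is "iron" and the modifier is "mountain".
Within "summer falcon guard", the head is "guard" and the modifier is "summer falcon".
Within "summer falcon", the head is "falcon" and the modifier is "summer".
Assembled: [[[[mountain iron] wheel] bench] [[summer falcon] guard]].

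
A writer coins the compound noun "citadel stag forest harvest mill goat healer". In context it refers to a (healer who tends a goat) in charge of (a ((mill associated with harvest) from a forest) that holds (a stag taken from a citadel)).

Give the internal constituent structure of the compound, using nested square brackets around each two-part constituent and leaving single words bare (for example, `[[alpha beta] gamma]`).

[[[citadel stag] [forest [harvest mill]]] [goat healer]]

The outermost head in the paraphrase is "healer" (specifically "goat healer"), modified by "citadel stag forest harvest mill".
"citadel stag forest harvest mill" → head "mill" (specifically "forest harvest mill"), modifier "citadel stag".
"citadel stag" → head "stag", modifier "citadel".
"forest harvest mill" → head "mill" (specifically "harvest mill"), modifier "forest".
"harvest mill" → head "mill", modifier "harvest".
"goat healer" → head "healer", modifier "goat".
Assembled: [[[citadel stag] [forest [harvest mill]]] [goat healer]].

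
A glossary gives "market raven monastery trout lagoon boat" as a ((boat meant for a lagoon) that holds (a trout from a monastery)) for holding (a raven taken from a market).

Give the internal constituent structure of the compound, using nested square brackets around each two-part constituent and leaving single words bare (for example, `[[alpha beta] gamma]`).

The outermost head in the paraphrase is "boat" (specifically "monastery trout lagoon boat"), modified by "market raven".
Inside "market raven": head "raven", modifier "market".
Inside "monastery trout lagoon boat": head "boat" (specifically "lagoon boat"), modifier "monastery trout".
Inside "monastery trout": head "trout", modifier "monastery".
Inside "lagoon boat": head "boat", modifier "lagoon".
Putting it together: [[market raven] [[monastery trout] [lagoon boat]]].

[[market raven] [[monastery trout] [lagoon boat]]]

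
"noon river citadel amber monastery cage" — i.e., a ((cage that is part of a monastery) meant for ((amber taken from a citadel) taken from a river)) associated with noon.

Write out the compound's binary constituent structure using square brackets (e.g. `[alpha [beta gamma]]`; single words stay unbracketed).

At the top level: head "cage" (specifically "river citadel amber monastery cage"); modifier "noon".
"river citadel amber monastery cage" → head "cage" (specifically "monastery cage"), modifier "river citadel amber".
"river citadel amber" → head "amber" (specifically "citadel amber"), modifier "river".
"citadel amber" → head "amber", modifier "citadel".
"monastery cage" → head "cage", modifier "monastery".
Putting it together: [noon [[river [citadel amber]] [monastery cage]]].

[noon [[river [citadel amber]] [monastery cage]]]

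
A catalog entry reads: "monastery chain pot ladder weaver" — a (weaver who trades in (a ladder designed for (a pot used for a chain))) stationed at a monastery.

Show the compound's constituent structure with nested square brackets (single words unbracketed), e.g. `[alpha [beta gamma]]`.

Whole compound: head "weaver" (specifically "chain pot ladder weaver"), modifier "monastery".
"chain pot ladder weaver" → head "weaver", modifier "chain pot ladder".
"chain pot ladder" → head "ladder", modifier "chain pot".
"chain pot" → head "pot", modifier "chain".
So the structure is [monastery [[[chain pot] ladder] weaver]].

[monastery [[[chain pot] ladder] weaver]]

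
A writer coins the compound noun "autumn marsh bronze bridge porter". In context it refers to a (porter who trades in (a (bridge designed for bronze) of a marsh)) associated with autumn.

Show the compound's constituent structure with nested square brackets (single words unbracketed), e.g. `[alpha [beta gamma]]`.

Overall it is a kind of porter (specifically "marsh bronze bridge porter"); the modifier is "autumn".
"marsh bronze bridge porter" → head "porter", modifier "marsh bronze bridge".
"marsh bronze bridge" → head "bridge" (specifically "bronze bridge"), modifier "marsh".
"bronze bridge" → head "bridge", modifier "bronze".
Assembled: [autumn [[marsh [bronze bridge]] porter]].

[autumn [[marsh [bronze bridge]] porter]]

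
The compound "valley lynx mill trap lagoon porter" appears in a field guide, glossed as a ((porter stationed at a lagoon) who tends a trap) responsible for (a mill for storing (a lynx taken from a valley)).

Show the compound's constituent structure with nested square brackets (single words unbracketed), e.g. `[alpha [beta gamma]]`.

[[[valley lynx] mill] [trap [lagoon porter]]]

Overall it is a kind of porter (specifically "trap lagoon porter"); the modifier is "valley lynx mill".
"valley lynx mill" → head "mill", modifier "valley lynx".
"valley lynx" → head "lynx", modifier "valley".
"trap lagoon porter" → head "porter" (specifically "lagoon porter"), modifier "trap".
"lagoon porter" → head "porter", modifier "lagoon".
Putting it together: [[[valley lynx] mill] [trap [lagoon porter]]].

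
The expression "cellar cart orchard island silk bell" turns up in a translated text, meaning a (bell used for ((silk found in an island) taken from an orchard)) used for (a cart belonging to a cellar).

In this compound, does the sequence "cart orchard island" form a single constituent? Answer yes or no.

The top-level split is [cellar cart] [orchard island silk bell]; the full structure is [[cellar cart] [[orchard [island silk]] bell]].
"cart orchard island" straddles a constituent boundary, so it is not a single unit.

no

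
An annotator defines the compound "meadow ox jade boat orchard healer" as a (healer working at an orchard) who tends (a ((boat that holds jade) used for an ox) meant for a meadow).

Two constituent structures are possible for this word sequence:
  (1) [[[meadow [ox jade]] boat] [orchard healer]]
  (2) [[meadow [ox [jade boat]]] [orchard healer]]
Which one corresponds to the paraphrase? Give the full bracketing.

The paraphrase's head is the "healer" part ("orchard healer"); its modifier is "meadow ox jade boat".
That top-level split, carried through the inner groups, gives [[meadow [ox [jade boat]]] [orchard healer]].

[[meadow [ox [jade boat]]] [orchard healer]]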